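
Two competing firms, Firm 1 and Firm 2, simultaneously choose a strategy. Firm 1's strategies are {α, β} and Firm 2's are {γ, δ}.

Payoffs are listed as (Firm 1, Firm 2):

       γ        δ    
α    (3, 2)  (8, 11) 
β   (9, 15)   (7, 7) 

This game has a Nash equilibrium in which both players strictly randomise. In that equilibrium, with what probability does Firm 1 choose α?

8/17

Let r be the probability that Firm 1 plays α. In a completely mixed equilibrium, Firm 2 must be indifferent between γ and δ.
Firm 2's expected payoff from γ is 2r + 15(1−r); from δ it is 11r + 7(1−r).
Setting these equal: −13r + 15 = 4r + 7, so r = 8/17.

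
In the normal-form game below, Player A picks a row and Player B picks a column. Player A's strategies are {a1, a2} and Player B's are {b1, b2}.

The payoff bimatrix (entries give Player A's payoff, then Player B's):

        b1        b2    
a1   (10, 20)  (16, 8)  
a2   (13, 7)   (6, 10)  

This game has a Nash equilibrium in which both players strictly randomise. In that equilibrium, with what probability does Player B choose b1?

10/13

Let y be the probability that Player B plays b1. In a completely mixed equilibrium, Player A must be indifferent between a1 and a2.
Player A's expected payoff from a1 is 10y + 16(1−y); from a2 it is 13y + 6(1−y).
Setting these equal: −6y + 16 = 7y + 6, so y = 10/13.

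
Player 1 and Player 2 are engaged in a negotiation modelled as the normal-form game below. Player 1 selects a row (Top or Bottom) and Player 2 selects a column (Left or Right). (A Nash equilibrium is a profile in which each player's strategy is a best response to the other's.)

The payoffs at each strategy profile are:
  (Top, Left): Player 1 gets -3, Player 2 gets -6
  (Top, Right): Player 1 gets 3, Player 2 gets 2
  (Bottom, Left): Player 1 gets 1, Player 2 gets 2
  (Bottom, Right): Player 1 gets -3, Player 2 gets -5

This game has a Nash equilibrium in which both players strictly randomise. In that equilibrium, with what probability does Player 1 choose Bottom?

Let x be the probability that Player 1 plays Top. In a completely mixed equilibrium, Player 2 must be indifferent between Left and Right.
Player 2's expected payoff from Left is −6x + 2(1−x); from Right it is 2x − 5(1−x).
Setting these equal: −8x + 2 = 7x − 5, so x = 7/15.
Therefore Player 1 plays Bottom with probability 1 − 7/15 = 8/15.

8/15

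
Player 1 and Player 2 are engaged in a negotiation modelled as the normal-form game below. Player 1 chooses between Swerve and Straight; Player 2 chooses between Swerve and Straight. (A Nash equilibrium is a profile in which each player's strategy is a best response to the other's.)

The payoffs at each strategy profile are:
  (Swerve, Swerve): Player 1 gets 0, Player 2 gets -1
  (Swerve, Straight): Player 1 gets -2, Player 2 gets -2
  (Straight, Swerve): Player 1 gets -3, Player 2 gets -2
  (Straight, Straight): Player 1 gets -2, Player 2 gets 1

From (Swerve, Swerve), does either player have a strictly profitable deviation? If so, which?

Neither

Player 1 at (Swerve, Swerve) earns 0; deviating to Straight yields -3 — not better.
Player 2 earns -1; deviating to Straight yields -2 — not better.
Neither player can strictly improve; the profile is a Nash equilibrium.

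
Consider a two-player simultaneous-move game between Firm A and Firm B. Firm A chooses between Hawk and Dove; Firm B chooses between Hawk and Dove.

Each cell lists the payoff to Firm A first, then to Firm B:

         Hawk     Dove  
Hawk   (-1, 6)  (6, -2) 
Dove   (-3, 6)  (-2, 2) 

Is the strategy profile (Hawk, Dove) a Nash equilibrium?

At (Hawk, Dove), Firm A earns 6; switching to Dove would give -2, so Firm A has no profitable deviation.
Firm B earns -2; switching to Hawk would give 6, so Firm B would deviate.
Since at least one player can profitably deviate, this is not a Nash equilibrium.

No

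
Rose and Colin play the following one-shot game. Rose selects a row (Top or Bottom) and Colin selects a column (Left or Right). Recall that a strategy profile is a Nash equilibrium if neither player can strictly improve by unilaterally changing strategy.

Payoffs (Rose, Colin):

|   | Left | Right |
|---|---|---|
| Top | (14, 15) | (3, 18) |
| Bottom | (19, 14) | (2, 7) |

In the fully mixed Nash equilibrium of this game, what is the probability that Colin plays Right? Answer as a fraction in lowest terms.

Let y be the probability that Colin plays Left. In a completely mixed equilibrium, Rose must be indifferent between Top and Bottom.
Rose's expected payoff from Top is 14y + 3(1−y); from Bottom it is 19y + 2(1−y).
Setting these equal: 11y + 3 = 17y + 2, so y = 1/6.
Therefore Colin plays Right with probability 1 − 1/6 = 5/6.

5/6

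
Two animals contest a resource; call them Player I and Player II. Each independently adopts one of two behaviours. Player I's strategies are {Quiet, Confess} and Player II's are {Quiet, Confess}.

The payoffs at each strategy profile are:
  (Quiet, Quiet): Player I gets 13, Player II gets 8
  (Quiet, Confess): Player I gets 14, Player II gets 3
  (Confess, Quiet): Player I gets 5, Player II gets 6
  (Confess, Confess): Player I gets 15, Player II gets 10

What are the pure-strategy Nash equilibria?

(Quiet, Quiet) and (Confess, Confess)

(Quiet, Quiet): Player I gets 13 ≥ 5 from Confess, and Player II gets 8 ≥ 3 from Confess — Nash equilibrium.
(Quiet, Confess): Player I prefers Confess (15 > 14); Player II prefers Quiet (8 > 3) — not an equilibrium.
(Confess, Quiet): Player I prefers Quiet (13 > 5); Player II prefers Confess (10 > 6) — not an equilibrium.
(Confess, Confess): Player I gets 15 ≥ 14 from Quiet, and Player II gets 10 ≥ 6 from Quiet — Nash equilibrium.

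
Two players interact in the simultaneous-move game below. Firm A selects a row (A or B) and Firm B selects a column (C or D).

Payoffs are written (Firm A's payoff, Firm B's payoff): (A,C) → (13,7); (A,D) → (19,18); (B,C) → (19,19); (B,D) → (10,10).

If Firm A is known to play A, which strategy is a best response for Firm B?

D

Against A, Firm B earns 7 from C and 18 from D.
So D is the best response.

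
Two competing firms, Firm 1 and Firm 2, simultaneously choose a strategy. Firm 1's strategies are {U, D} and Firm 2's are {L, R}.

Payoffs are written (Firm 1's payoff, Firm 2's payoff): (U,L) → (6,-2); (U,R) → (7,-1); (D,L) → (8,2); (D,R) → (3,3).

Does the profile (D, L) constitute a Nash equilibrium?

At (D, L), Firm 1 earns 8; switching to U would give 6, so Firm 1 has no profitable deviation.
Firm 2 earns 2; switching to R would give 3, so Firm 2 would deviate.
Since at least one player can profitably deviate, this is not a Nash equilibrium.

No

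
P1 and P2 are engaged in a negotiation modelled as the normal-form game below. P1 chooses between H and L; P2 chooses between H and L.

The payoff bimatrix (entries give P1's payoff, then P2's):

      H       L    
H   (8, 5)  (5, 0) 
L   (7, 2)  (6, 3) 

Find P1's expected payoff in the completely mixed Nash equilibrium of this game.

First find y, the probability P2 plays H, from P1's indifference between H and L: 8y + 5(1−y) = 7y + 6(1−y), giving y = 1/2.
Since P1 is indifferent in equilibrium, P1's expected payoff equals the payoff from either row against (1/2, 1/2). Using H: 8(1/2) + 5(1/2) = 13/2.

13/2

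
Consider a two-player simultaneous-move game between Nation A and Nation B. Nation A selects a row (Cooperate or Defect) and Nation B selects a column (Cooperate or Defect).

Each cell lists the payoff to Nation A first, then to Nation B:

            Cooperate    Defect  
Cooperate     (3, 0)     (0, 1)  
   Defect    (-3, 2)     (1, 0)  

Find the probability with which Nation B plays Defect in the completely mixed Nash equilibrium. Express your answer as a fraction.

Let q be the probability that Nation B plays Cooperate. In a completely mixed equilibrium, Nation A must be indifferent between Cooperate and Defect.
Nation A's expected payoff from Cooperate is 3q; from Defect it is −3q + (1−q).
Setting these equal: 3q = −4q + 1, so q = 1/7.
Therefore Nation B plays Defect with probability 1 − 1/7 = 6/7.

6/7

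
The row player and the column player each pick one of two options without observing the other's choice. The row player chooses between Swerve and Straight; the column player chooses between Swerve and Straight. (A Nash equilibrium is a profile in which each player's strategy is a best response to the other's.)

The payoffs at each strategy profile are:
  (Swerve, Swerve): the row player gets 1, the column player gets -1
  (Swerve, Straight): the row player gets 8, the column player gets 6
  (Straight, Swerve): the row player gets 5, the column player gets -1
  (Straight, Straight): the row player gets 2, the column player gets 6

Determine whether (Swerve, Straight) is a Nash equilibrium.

At (Swerve, Straight), the row player earns 8; switching to Straight would give 2, so the row player has no profitable deviation.
The column player earns 6; switching to Swerve would give -1, so the column player has no profitable deviation.
Neither player can gain by a unilateral deviation, so this profile is a Nash equilibrium.

Yes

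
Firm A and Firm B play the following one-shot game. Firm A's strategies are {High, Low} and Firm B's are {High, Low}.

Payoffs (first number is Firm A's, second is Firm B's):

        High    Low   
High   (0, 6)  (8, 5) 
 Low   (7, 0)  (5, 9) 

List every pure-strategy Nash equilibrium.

none

(High, High): Firm A prefers Low (7 > 0) — not an equilibrium.
(High, Low): Firm B prefers High (6 > 5) — not an equilibrium.
(Low, High): Firm B prefers Low (9 > 0) — not an equilibrium.
(Low, Low): Firm A prefers High (8 > 5) — not an equilibrium.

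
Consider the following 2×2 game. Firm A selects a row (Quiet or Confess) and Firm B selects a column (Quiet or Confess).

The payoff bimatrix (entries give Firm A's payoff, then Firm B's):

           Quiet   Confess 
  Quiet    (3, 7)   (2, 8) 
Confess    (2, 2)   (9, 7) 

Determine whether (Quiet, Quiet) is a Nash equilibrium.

No

At (Quiet, Quiet), Firm A earns 3; switching to Confess would give 2, so Firm A has no profitable deviation.
Firm B earns 7; switching to Confess would give 8, so Firm B would deviate.
Since at least one player can profitably deviate, this is not a Nash equilibrium.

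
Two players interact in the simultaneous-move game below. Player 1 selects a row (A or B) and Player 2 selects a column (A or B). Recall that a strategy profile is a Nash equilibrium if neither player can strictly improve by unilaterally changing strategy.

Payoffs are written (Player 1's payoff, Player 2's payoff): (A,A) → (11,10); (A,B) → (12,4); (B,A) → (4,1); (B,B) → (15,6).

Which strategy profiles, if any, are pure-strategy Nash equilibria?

(A, A): Player 1 gets 11 ≥ 4 from B, and Player 2 gets 10 ≥ 4 from B — Nash equilibrium.
(A, B): Player 1 prefers B (15 > 12); Player 2 prefers A (10 > 4) — not an equilibrium.
(B, A): Player 1 prefers A (11 > 4); Player 2 prefers B (6 > 1) — not an equilibrium.
(B, B): Player 1 gets 15 ≥ 12 from A, and Player 2 gets 6 ≥ 1 from A — Nash equilibrium.

(A, A) and (B, B)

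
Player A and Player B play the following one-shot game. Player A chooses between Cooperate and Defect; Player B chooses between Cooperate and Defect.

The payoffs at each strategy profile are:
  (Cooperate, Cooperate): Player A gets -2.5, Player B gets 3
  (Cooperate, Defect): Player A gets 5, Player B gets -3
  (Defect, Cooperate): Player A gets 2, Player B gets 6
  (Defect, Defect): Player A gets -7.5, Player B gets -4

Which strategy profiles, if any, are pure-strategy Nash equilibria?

(Defect, Cooperate)

(Cooperate, Cooperate): Player A prefers Defect (2 > -2.5) — not an equilibrium.
(Cooperate, Defect): Player B prefers Cooperate (3 > -3) — not an equilibrium.
(Defect, Cooperate): Player A gets 2 ≥ -2.5 from Cooperate, and Player B gets 6 ≥ -4 from Defect — Nash equilibrium.
(Defect, Defect): Player A prefers Cooperate (5 > -7.5); Player B prefers Cooperate (6 > -4) — not an equilibrium.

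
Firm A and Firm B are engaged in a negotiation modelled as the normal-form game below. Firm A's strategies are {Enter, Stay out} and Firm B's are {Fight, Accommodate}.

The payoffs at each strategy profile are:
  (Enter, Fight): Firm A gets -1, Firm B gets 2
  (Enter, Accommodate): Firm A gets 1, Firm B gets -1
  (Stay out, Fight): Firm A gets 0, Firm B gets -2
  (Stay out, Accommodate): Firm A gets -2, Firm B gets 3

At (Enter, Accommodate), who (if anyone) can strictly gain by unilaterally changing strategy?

Firm A at (Enter, Accommodate) earns 1; deviating to Stay out yields -2 — not better.
Firm B earns -1; deviating to Fight yields 2 — a strict improvement.
Only Firm B has a strictly profitable deviation.

Firm B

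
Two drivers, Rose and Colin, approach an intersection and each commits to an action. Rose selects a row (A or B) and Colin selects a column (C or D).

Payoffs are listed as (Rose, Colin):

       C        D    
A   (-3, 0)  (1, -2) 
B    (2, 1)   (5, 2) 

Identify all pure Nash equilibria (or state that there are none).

(B, D)

(A, C): Rose prefers B (2 > -3) — not an equilibrium.
(A, D): Rose prefers B (5 > 1); Colin prefers C (0 > -2) — not an equilibrium.
(B, C): Colin prefers D (2 > 1) — not an equilibrium.
(B, D): Rose gets 5 ≥ 1 from A, and Colin gets 2 ≥ 1 from C — Nash equilibrium.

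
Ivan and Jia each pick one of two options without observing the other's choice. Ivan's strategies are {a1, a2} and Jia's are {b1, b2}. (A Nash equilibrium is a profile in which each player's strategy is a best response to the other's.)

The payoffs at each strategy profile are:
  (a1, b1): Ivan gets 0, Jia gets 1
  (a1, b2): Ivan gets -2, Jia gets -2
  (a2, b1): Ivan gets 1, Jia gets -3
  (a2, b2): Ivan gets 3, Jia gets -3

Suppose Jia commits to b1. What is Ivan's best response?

a2

Against b1, Ivan earns 0 from a1 and 1 from a2.
So a2 is the best response.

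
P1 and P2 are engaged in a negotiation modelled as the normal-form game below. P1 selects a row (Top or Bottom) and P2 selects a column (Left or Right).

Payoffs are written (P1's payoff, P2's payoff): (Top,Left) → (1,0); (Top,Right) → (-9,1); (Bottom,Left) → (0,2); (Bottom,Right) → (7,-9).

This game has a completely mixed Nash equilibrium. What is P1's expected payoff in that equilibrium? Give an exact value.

First find q, the probability P2 plays Left, from P1's indifference between Top and Bottom: q − 9(1−q) = 7(1−q), giving q = 16/17.
Since P1 is indifferent in equilibrium, P1's expected payoff equals the payoff from either row against (16/17, 1/17). Using Top: (16/17) − 9(1/17) = 7/17.

7/17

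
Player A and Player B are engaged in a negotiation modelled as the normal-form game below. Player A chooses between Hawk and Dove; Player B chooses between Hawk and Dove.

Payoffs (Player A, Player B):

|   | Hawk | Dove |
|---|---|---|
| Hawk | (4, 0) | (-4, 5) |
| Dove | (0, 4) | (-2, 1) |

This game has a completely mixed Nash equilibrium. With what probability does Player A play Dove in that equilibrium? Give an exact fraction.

Let x be the probability that Player A plays Hawk. In a completely mixed equilibrium, Player B must be indifferent between Hawk and Dove.
Player B's expected payoff from Hawk is 4(1−x); from Dove it is 5x + (1−x).
Setting these equal: −4x + 4 = 4x + 1, so x = 3/8.
Therefore Player A plays Dove with probability 1 − 3/8 = 5/8.

5/8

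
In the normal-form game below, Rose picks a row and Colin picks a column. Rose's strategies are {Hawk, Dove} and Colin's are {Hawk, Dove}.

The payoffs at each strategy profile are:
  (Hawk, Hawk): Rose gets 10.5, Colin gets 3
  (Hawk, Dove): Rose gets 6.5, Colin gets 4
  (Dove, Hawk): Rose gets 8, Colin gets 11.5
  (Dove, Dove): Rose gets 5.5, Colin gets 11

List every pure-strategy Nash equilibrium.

(Hawk, Dove)

(Hawk, Hawk): Colin prefers Dove (4 > 3) — not an equilibrium.
(Hawk, Dove): Rose gets 6.5 ≥ 5.5 from Dove, and Colin gets 4 ≥ 3 from Hawk — Nash equilibrium.
(Dove, Hawk): Rose prefers Hawk (10.5 > 8) — not an equilibrium.
(Dove, Dove): Rose prefers Hawk (6.5 > 5.5); Colin prefers Hawk (11.5 > 11) — not an equilibrium.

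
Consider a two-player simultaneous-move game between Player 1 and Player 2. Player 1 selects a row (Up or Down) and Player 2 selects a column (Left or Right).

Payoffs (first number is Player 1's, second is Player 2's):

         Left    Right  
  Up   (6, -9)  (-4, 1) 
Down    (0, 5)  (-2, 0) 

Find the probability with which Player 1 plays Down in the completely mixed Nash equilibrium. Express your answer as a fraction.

2/3

Let x be the probability that Player 1 plays Up. In a completely mixed equilibrium, Player 2 must be indifferent between Left and Right.
Player 2's expected payoff from Left is −9x + 5(1−x); from Right it is x.
Setting these equal: −14x + 5 = x, so x = 1/3.
Therefore Player 1 plays Down with probability 1 − 1/3 = 2/3.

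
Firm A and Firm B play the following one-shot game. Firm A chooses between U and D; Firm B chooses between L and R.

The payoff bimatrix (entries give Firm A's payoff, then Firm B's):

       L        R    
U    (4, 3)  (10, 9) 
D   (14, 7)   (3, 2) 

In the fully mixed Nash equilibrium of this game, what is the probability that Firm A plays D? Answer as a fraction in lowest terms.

6/11

Let p be the probability that Firm A plays U. In a completely mixed equilibrium, Firm B must be indifferent between L and R.
Firm B's expected payoff from L is 3p + 7(1−p); from R it is 9p + 2(1−p).
Setting these equal: −4p + 7 = 7p + 2, so p = 5/11.
Therefore Firm A plays D with probability 1 − 5/11 = 6/11.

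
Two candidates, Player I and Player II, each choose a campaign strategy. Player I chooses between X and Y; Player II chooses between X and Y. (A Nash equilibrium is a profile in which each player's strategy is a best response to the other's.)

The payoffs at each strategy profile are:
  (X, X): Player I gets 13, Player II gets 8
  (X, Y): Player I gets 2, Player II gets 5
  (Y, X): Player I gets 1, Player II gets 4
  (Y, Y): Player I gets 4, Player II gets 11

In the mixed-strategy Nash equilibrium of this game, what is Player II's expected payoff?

34/5

First find p, the probability Player I plays X, from Player II's indifference between X and Y: 8p + 4(1−p) = 5p + 11(1−p), giving p = 7/10.
Since Player II is indifferent in equilibrium, Player II's expected payoff equals the payoff from either column against (7/10, 3/10). Using X: 8(7/10) + 4(3/10) = 34/5.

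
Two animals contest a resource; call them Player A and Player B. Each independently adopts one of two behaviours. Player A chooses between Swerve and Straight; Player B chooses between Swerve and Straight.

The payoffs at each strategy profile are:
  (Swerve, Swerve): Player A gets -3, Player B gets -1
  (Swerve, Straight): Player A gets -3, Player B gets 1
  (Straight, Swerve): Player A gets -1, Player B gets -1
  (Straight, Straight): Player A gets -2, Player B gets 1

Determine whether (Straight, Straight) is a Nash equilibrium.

At (Straight, Straight), Player A earns -2; switching to Swerve would give -3, so Player A has no profitable deviation.
Player B earns 1; switching to Swerve would give -1, so Player B has no profitable deviation.
Neither player can gain by a unilateral deviation, so this profile is a Nash equilibrium.

Yes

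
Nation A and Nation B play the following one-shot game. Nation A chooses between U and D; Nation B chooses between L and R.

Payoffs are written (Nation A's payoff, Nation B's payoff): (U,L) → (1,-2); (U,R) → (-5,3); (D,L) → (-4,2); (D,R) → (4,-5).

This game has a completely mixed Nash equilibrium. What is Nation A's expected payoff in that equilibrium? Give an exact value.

-8/7

First find y, the probability Nation B plays L, from Nation A's indifference between U and D: y − 5(1−y) = −4y + 4(1−y), giving y = 9/14.
Since Nation A is indifferent in equilibrium, Nation A's expected payoff equals the payoff from either row against (9/14, 5/14). Using U: (9/14) − 5(5/14) = -8/7.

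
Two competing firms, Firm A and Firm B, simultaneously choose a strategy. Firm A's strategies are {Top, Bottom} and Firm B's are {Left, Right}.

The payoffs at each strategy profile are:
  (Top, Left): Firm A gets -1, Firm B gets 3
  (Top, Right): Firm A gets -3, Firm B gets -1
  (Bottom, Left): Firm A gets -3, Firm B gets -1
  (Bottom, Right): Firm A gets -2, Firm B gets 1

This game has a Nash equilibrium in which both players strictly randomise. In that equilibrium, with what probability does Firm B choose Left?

Let c be the probability that Firm B plays Left. In a completely mixed equilibrium, Firm A must be indifferent between Top and Bottom.
Firm A's expected payoff from Top is −c − 3(1−c); from Bottom it is −3c − 2(1−c).
Setting these equal: 2c − 3 = −c − 2, so c = 1/3.

1/3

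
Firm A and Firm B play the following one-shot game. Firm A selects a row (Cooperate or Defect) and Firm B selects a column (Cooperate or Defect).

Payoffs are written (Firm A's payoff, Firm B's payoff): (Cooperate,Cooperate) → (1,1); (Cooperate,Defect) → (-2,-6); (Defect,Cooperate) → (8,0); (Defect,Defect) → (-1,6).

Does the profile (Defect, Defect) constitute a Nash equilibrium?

Yes

At (Defect, Defect), Firm A earns -1; switching to Cooperate would give -2, so Firm A has no profitable deviation.
Firm B earns 6; switching to Cooperate would give 0, so Firm B has no profitable deviation.
Neither player can gain by a unilateral deviation, so this profile is a Nash equilibrium.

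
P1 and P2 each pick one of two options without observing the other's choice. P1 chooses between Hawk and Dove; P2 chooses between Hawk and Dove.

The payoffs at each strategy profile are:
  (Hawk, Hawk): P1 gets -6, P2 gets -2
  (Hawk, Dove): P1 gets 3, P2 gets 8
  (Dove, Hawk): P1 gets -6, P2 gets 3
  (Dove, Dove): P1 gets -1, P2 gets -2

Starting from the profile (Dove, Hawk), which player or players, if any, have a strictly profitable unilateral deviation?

P1 at (Dove, Hawk) earns -6; deviating to Hawk yields -6 — not better.
P2 earns 3; deviating to Dove yields -2 — not better.
Neither player can strictly improve; the profile is a Nash equilibrium.

Neither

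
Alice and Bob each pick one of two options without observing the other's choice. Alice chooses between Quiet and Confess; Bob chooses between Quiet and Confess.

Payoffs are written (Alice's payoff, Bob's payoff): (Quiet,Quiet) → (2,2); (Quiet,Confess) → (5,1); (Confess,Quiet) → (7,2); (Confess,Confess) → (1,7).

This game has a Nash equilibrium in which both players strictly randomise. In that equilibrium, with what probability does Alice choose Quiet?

Let p be the probability that Alice plays Quiet. In a completely mixed equilibrium, Bob must be indifferent between Quiet and Confess.
Bob's expected payoff from Quiet is 2p + 2(1−p); from Confess it is p + 7(1−p).
Setting these equal: 2 = −6p + 7, so p = 5/6.

5/6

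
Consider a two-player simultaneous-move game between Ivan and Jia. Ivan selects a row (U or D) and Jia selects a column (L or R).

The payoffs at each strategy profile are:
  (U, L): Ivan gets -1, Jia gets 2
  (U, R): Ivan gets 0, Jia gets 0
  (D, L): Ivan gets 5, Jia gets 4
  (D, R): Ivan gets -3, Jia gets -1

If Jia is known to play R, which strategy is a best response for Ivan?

Against R, Ivan earns 0 from U and -3 from D.
So U is the best response.

U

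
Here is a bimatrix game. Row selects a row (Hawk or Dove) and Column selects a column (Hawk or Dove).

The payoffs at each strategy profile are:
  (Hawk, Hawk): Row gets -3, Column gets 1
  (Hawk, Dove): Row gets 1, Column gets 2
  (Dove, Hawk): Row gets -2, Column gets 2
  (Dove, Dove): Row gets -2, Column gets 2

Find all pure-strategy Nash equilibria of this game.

(Hawk, Dove) and (Dove, Hawk)

(Hawk, Hawk): Row prefers Dove (-2 > -3); Column prefers Dove (2 > 1) — not an equilibrium.
(Hawk, Dove): Row gets 1 ≥ -2 from Dove, and Column gets 2 ≥ 1 from Hawk — Nash equilibrium.
(Dove, Hawk): Row gets -2 ≥ -3 from Hawk, and Column gets 2 ≥ 2 from Dove — Nash equilibrium.
(Dove, Dove): Row prefers Hawk (1 > -2) — not an equilibrium.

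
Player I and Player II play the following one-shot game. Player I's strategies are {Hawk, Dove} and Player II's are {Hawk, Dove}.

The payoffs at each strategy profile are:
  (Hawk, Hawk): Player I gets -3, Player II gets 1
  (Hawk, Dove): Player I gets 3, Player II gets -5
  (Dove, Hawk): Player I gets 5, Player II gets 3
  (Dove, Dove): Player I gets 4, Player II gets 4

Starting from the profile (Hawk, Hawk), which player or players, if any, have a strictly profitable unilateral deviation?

Player I

Player I at (Hawk, Hawk) earns -3; deviating to Dove yields 5 — a strict improvement.
Player II earns 1; deviating to Dove yields -5 — not better.
Only Player I has a strictly profitable deviation.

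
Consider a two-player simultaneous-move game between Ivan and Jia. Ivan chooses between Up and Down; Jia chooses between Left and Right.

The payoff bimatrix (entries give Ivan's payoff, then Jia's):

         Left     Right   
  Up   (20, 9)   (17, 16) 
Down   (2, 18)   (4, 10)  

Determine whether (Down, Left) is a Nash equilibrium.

No

At (Down, Left), Ivan earns 2; switching to Up would give 20, so Ivan would deviate.
Jia earns 18; switching to Right would give 10, so Jia has no profitable deviation.
Since at least one player can profitably deviate, this is not a Nash equilibrium.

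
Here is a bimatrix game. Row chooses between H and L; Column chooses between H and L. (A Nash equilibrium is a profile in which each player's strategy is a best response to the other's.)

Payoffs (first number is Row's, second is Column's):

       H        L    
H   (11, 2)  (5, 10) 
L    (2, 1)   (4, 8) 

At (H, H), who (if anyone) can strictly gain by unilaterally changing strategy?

Column

Row at (H, H) earns 11; deviating to L yields 2 — not better.
Column earns 2; deviating to L yields 10 — a strict improvement.
Only Column has a strictly profitable deviation.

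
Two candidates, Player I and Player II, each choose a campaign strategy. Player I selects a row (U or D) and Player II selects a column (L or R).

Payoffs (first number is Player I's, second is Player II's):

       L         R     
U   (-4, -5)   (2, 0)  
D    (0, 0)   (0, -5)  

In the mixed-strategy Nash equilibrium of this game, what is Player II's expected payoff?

-5/2

First find p, the probability Player I plays U, from Player II's indifference between L and R: −5p = −5(1−p), giving p = 1/2.
Since Player II is indifferent in equilibrium, Player II's expected payoff equals the payoff from either column against (1/2, 1/2). Using L: −5(1/2) = -5/2.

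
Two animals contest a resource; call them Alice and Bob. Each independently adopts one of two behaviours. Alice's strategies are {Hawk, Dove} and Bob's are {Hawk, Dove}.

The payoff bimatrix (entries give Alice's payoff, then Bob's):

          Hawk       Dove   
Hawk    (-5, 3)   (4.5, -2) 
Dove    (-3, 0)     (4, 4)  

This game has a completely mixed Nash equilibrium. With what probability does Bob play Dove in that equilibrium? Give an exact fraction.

Let q be the probability that Bob plays Hawk. In a completely mixed equilibrium, Alice must be indifferent between Hawk and Dove.
Alice's expected payoff from Hawk is −5q + 4.5(1−q); from Dove it is −3q + 4(1−q).
Setting these equal: −9.5q + 4.5 = −7q + 4, so q = 1/5.
Therefore Bob plays Dove with probability 1 − 1/5 = 4/5.

4/5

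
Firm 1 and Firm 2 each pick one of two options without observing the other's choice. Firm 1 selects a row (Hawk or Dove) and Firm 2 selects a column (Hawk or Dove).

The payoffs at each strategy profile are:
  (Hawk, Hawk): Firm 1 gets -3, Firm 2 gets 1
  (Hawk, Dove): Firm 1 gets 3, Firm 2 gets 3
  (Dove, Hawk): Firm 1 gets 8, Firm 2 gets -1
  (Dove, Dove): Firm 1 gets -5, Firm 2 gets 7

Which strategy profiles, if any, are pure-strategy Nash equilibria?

(Hawk, Dove)

(Hawk, Hawk): Firm 1 prefers Dove (8 > -3); Firm 2 prefers Dove (3 > 1) — not an equilibrium.
(Hawk, Dove): Firm 1 gets 3 ≥ -5 from Dove, and Firm 2 gets 3 ≥ 1 from Hawk — Nash equilibrium.
(Dove, Hawk): Firm 2 prefers Dove (7 > -1) — not an equilibrium.
(Dove, Dove): Firm 1 prefers Hawk (3 > -5) — not an equilibrium.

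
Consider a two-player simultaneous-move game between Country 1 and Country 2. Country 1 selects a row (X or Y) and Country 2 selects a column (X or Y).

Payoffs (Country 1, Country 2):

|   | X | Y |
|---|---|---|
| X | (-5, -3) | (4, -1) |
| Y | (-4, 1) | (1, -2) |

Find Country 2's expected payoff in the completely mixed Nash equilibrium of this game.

-7/5

First find x, the probability Country 1 plays X, from Country 2's indifference between X and Y: −3x + (1−x) = −x − 2(1−x), giving x = 3/5.
Since Country 2 is indifferent in equilibrium, Country 2's expected payoff equals the payoff from either column against (3/5, 2/5). Using X: −3(3/5) + (2/5) = -7/5.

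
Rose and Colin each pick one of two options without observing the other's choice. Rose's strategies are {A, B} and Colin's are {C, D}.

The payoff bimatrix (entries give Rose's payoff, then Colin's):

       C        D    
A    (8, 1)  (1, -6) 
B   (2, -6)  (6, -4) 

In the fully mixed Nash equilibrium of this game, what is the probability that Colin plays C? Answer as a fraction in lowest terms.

5/11

Let y be the probability that Colin plays C. In a completely mixed equilibrium, Rose must be indifferent between A and B.
Rose's expected payoff from A is 8y + (1−y); from B it is 2y + 6(1−y).
Setting these equal: 7y + 1 = −4y + 6, so y = 5/11.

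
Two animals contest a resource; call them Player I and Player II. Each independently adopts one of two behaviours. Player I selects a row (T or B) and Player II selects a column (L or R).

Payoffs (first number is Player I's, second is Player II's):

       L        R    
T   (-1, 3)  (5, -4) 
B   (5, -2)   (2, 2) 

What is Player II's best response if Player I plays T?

L

Against T, Player II earns 3 from L and -4 from R.
So L is the best response.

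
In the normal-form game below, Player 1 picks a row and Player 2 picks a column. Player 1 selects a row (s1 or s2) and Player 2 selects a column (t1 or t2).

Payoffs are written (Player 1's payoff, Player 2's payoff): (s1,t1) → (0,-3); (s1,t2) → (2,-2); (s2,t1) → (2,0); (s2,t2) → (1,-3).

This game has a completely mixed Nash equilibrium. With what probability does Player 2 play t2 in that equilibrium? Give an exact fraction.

2/3

Let y be the probability that Player 2 plays t1. In a completely mixed equilibrium, Player 1 must be indifferent between s1 and s2.
Player 1's expected payoff from s1 is 2(1−y); from s2 it is 2y + (1−y).
Setting these equal: −2y + 2 = y + 1, so y = 1/3.
Therefore Player 2 plays t2 with probability 1 − 1/3 = 2/3.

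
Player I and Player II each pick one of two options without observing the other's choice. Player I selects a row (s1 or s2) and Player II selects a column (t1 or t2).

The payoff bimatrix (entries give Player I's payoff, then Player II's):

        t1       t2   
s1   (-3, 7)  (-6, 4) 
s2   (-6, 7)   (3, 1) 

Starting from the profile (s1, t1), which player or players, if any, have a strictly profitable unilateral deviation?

Player I at (s1, t1) earns -3; deviating to s2 yields -6 — not better.
Player II earns 7; deviating to t2 yields 4 — not better.
Neither player can strictly improve; the profile is a Nash equilibrium.

Neither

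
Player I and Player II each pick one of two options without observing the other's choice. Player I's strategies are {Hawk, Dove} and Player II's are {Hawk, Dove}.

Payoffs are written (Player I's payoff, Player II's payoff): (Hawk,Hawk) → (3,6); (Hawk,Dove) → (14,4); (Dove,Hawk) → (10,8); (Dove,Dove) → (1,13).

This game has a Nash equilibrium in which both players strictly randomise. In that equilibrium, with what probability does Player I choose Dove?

2/7

Let x be the probability that Player I plays Hawk. In a completely mixed equilibrium, Player II must be indifferent between Hawk and Dove.
Player II's expected payoff from Hawk is 6x + 8(1−x); from Dove it is 4x + 13(1−x).
Setting these equal: −2x + 8 = −9x + 13, so x = 5/7.
Therefore Player I plays Dove with probability 1 − 5/7 = 2/7.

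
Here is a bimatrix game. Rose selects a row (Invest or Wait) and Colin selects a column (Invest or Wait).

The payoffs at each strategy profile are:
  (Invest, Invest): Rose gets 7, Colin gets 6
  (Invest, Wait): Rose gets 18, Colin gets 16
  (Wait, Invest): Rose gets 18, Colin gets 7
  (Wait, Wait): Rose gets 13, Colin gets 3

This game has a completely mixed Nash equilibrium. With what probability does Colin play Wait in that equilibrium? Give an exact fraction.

11/16

Let q be the probability that Colin plays Invest. In a completely mixed equilibrium, Rose must be indifferent between Invest and Wait.
Rose's expected payoff from Invest is 7q + 18(1−q); from Wait it is 18q + 13(1−q).
Setting these equal: −11q + 18 = 5q + 13, so q = 5/16.
Therefore Colin plays Wait with probability 1 − 5/16 = 11/16.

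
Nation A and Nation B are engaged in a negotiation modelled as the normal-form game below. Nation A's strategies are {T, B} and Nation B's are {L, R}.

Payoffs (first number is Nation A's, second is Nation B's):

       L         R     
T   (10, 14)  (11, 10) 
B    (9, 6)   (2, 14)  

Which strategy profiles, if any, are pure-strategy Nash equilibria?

(T, L)

(T, L): Nation A gets 10 ≥ 9 from B, and Nation B gets 14 ≥ 10 from R — Nash equilibrium.
(T, R): Nation B prefers L (14 > 10) — not an equilibrium.
(B, L): Nation A prefers T (10 > 9); Nation B prefers R (14 > 6) — not an equilibrium.
(B, R): Nation A prefers T (11 > 2) — not an equilibrium.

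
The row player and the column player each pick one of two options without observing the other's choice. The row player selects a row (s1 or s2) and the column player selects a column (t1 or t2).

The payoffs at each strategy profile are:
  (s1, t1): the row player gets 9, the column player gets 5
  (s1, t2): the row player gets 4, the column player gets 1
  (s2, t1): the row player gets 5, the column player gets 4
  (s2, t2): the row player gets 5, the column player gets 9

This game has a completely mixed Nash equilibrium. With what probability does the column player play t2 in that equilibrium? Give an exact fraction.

Let y be the probability that the column player plays t1. In a completely mixed equilibrium, the row player must be indifferent between s1 and s2.
The row player's expected payoff from s1 is 9y + 4(1−y); from s2 it is 5y + 5(1−y).
Setting these equal: 5y + 4 = 5, so y = 1/5.
Therefore the column player plays t2 with probability 1 − 1/5 = 4/5.

4/5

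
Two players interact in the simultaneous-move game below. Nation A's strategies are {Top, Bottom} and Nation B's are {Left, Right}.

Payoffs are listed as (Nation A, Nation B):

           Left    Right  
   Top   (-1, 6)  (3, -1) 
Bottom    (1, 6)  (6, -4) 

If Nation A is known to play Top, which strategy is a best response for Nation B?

Left

Against Top, Nation B earns 6 from Left and -1 from Right.
So Left is the best response.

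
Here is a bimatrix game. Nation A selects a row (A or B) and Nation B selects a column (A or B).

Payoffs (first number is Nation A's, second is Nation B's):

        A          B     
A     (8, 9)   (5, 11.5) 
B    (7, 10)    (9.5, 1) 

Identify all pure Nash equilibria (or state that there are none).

none

(A, A): Nation B prefers B (11.5 > 9) — not an equilibrium.
(A, B): Nation A prefers B (9.5 > 5) — not an equilibrium.
(B, A): Nation A prefers A (8 > 7) — not an equilibrium.
(B, B): Nation B prefers A (10 > 1) — not an equilibrium.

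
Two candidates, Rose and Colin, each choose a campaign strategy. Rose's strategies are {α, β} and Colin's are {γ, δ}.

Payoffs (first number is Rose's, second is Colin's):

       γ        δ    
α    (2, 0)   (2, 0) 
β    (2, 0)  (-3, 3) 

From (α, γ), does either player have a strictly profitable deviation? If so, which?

Neither

Rose at (α, γ) earns 2; deviating to β yields 2 — not better.
Colin earns 0; deviating to δ yields 0 — not better.
Neither player can strictly improve; the profile is a Nash equilibrium.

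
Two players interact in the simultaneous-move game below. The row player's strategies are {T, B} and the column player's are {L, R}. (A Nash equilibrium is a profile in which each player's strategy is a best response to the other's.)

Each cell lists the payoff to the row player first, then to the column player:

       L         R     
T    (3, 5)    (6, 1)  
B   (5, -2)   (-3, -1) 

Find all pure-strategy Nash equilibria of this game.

(T, L): the row player prefers B (5 > 3) — not an equilibrium.
(T, R): the column player prefers L (5 > 1) — not an equilibrium.
(B, L): the column player prefers R (-1 > -2) — not an equilibrium.
(B, R): the row player prefers T (6 > -3) — not an equilibrium.

none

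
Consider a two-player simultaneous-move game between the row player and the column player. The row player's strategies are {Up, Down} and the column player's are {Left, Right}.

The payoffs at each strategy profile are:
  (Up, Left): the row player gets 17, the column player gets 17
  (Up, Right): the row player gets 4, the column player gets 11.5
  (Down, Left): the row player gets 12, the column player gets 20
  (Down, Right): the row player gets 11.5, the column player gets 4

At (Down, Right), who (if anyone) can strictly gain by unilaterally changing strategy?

The column player

The row player at (Down, Right) earns 11.5; deviating to Up yields 4 — not better.
The column player earns 4; deviating to Left yields 20 — a strict improvement.
Only the column player has a strictly profitable deviation.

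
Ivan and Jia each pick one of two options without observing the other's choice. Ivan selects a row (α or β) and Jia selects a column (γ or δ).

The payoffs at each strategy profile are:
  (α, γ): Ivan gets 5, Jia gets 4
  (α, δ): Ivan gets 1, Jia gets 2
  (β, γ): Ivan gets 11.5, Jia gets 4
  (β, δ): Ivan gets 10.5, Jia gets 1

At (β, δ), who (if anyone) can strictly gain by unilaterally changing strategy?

Jia

Ivan at (β, δ) earns 10.5; deviating to α yields 1 — not better.
Jia earns 1; deviating to γ yields 4 — a strict improvement.
Only Jia has a strictly profitable deviation.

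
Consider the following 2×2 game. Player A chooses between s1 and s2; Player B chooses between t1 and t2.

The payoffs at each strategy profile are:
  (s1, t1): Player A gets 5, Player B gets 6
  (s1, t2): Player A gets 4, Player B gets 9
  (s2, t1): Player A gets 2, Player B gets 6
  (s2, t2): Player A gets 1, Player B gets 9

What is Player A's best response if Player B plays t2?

Against t2, Player A earns 4 from s1 and 1 from s2.
So s1 is the best response.

s1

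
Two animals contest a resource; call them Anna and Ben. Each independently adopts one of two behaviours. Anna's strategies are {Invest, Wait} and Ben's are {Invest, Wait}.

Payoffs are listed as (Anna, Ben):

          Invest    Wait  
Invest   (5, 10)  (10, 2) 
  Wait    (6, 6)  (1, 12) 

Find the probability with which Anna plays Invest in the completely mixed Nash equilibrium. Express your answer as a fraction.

3/7

Let r be the probability that Anna plays Invest. In a completely mixed equilibrium, Ben must be indifferent between Invest and Wait.
Ben's expected payoff from Invest is 10r + 6(1−r); from Wait it is 2r + 12(1−r).
Setting these equal: 4r + 6 = −10r + 12, so r = 3/7.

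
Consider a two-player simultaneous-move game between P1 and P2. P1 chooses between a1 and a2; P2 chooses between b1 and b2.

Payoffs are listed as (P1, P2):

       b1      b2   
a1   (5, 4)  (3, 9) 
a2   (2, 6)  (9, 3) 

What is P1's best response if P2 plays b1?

Against b1, P1 earns 5 from a1 and 2 from a2.
So a1 is the best response.

a1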